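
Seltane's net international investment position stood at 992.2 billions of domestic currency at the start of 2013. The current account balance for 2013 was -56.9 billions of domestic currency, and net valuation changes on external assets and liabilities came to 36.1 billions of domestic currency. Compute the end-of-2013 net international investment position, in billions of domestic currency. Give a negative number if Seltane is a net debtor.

971.4

Change in NIIP = current account + net valuation change = -56.9 + 36.1 = -20.8
End-of-year NIIP = 992.2 + (-20.8) = 971.4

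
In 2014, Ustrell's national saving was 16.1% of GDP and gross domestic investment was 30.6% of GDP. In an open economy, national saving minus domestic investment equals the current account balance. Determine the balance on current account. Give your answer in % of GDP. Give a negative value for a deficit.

-14.5

CA = S - I = 16.1 - 30.6 = -14.5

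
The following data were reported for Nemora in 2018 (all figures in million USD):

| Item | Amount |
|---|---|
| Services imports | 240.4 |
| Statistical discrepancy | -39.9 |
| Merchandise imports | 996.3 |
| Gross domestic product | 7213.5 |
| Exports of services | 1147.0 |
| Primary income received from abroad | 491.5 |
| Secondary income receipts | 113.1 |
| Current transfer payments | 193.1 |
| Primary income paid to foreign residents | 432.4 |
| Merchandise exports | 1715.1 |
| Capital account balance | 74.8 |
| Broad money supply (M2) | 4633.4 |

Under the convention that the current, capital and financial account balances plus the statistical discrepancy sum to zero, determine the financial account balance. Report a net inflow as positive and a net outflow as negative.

Goods balance = 1715.1 - 996.3 = 718.8
Services balance = 1147.0 - 240.4 = 906.6
Trade balance (goods + services) = 718.8 + 906.6 = 1625.4
Net primary income = 491.5 - 432.4 = 59.1
Net secondary income = 113.1 - 193.1 = -80.0
Current account = 1625.4 + 59.1 + (-80.0) = 1604.5
Financial account = -(1604.5 + 74.8 + (-39.9)) = -1639.4

-1639.4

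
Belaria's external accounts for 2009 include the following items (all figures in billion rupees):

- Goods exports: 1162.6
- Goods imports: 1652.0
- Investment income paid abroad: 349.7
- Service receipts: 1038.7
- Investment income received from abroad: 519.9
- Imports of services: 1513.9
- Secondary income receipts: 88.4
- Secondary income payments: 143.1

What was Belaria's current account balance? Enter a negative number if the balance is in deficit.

-849.1

Goods balance = 1162.6 - 1652.0 = -489.4
Services balance = 1038.7 - 1513.9 = -475.2
Trade balance (goods + services) = -489.4 + (-475.2) = -964.6
Net primary income = 519.9 - 349.7 = 170.2
Net secondary income = 88.4 - 143.1 = -54.7
Current account = -964.6 + 170.2 + (-54.7) = -849.1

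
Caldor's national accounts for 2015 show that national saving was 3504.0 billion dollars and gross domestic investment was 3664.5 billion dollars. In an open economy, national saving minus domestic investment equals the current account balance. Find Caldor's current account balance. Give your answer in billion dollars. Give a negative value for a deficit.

-160.5

S - I = CA (net lending to the rest of the world).
CA = S - I = 3504.0 - 3664.5 = -160.5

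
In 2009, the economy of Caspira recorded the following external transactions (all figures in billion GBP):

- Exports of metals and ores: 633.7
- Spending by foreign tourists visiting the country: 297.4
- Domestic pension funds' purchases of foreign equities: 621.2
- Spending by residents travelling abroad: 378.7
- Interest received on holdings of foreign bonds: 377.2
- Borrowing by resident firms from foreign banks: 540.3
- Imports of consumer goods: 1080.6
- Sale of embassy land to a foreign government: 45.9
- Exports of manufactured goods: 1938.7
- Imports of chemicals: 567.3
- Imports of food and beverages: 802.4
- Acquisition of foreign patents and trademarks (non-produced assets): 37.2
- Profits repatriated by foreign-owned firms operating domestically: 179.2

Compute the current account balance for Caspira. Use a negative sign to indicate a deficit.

Goods: -567.3 - 802.4 + 1938.7 - 1080.6 + 633.7 = 122.1
Services: 297.4 - 378.7 = -81.3
Primary income: -179.2 + 377.2 = 198.0
Current account = 122.1 + (-81.3) + 198.0 = 238.8
(Excluded from the current account — financial account: domestic pension funds' purchases of foreign equities 621.2, borrowing by resident firms from foreign banks 540.3; capital account: sale of embassy land to a foreign government 45.9, acquisition of foreign patents and trademarks (non-produced assets) 37.2.)

238.8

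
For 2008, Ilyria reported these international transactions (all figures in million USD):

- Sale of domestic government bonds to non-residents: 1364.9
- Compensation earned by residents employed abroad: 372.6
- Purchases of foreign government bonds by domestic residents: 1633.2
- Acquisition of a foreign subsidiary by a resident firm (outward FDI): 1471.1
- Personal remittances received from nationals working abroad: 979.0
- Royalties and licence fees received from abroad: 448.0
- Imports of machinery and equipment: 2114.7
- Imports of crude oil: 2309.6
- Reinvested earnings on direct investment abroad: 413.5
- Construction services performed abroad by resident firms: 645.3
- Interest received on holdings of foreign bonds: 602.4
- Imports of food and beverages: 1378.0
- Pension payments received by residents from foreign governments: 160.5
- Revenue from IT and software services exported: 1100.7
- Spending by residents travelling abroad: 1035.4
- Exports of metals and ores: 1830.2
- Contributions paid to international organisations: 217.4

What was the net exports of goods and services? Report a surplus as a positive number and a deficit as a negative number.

Goods: -2114.7 - 2309.6 + 1830.2 - 1378.0 = -3972.1
Services: 448.0 + 645.3 - 1035.4 + 1100.7 = 1158.6
Trade balance = -3972.1 + 1158.6 = -2813.5
(Excluded from the trade balance — financial account: sale of domestic government bonds to non-residents 1364.9, purchases of foreign government bonds by domestic residents 1633.2, acquisition of a foreign subsidiary by a resident firm (outward FDI) 1471.1; primary income: compensation earned by residents employed abroad 372.6, reinvested earnings on direct investment abroad 413.5, interest received on holdings of foreign bonds 602.4; secondary income: personal remittances received from nationals working abroad 979.0, pension payments received by residents from foreign governments 160.5, contributions paid to international organisations 217.4.)

-2813.5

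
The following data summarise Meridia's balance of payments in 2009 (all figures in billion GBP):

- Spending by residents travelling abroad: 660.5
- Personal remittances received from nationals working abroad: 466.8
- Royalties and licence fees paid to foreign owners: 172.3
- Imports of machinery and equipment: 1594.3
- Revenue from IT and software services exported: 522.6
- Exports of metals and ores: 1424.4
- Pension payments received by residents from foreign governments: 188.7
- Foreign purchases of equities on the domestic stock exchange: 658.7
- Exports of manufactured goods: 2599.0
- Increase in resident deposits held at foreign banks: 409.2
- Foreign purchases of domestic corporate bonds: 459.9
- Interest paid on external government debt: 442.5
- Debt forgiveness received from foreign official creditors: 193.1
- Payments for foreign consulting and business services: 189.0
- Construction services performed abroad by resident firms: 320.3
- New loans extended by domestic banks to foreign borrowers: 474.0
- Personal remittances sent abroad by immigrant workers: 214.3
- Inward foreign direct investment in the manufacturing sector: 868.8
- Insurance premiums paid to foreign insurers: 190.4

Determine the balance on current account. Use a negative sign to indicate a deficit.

2058.5

Goods: 1424.4 - 1594.3 + 2599.0 = 2429.1
Services: -172.3 + 320.3 + 522.6 - 190.4 - 189.0 - 660.5 = -369.3
Primary income: -442.5
Secondary income: 188.7 - 214.3 + 466.8 = 441.2
Current account = 2429.1 + (-369.3) + (-442.5) + 441.2 = 2058.5
(Excluded from the current account — financial account: foreign purchases of equities on the domestic stock exchange 658.7, increase in resident deposits held at foreign banks 409.2, foreign purchases of domestic corporate bonds 459.9, new loans extended by domestic banks to foreign borrowers 474.0, inward foreign direct investment in the manufacturing sector 868.8; capital account: debt forgiveness received from foreign official creditors 193.1.)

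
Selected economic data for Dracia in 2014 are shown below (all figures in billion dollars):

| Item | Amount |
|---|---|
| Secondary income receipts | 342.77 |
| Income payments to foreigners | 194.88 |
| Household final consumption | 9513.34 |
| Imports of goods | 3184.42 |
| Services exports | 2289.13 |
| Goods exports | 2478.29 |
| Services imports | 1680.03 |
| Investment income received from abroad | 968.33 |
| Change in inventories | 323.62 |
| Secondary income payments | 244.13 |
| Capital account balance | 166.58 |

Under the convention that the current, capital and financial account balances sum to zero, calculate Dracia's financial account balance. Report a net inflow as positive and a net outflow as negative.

Goods balance = 2478.29 - 3184.42 = -706.13
Services balance = 2289.13 - 1680.03 = 609.10
Trade balance (goods + services) = -706.13 + 609.10 = -97.03
Net primary income = 968.33 - 194.88 = 773.45
Net secondary income = 342.77 - 244.13 = 98.64
Current account = -97.03 + 773.45 + 98.64 = 775.06
Financial account = -(775.06 + 166.58) = -941.64

-941.64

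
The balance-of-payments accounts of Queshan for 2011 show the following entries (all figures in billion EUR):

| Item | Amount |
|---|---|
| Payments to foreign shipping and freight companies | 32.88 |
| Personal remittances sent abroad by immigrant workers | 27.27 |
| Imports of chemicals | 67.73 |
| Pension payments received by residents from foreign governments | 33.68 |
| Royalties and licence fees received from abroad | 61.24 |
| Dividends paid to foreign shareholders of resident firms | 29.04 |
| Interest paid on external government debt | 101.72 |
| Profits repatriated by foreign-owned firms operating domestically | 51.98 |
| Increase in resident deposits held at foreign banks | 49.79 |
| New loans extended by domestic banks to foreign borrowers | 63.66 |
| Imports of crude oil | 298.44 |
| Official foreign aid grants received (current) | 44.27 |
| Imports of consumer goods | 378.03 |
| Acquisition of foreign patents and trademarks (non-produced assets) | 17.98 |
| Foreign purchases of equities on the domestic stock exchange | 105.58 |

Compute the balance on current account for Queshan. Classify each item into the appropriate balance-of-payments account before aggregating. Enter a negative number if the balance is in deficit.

-847.90

Goods: -378.03 - 67.73 - 298.44 = -744.20
Services: 61.24 - 32.88 = 28.36
Primary income: -29.04 - 51.98 - 101.72 = -182.74
Secondary income: 33.68 - 27.27 + 44.27 = 50.68
Current account = (-744.20) + 28.36 + (-182.74) + 50.68 = -847.90
(Excluded from the current account — financial account: increase in resident deposits held at foreign banks 49.79, new loans extended by domestic banks to foreign borrowers 63.66, foreign purchases of equities on the domestic stock exchange 105.58; capital account: acquisition of foreign patents and trademarks (non-produced assets) 17.98.)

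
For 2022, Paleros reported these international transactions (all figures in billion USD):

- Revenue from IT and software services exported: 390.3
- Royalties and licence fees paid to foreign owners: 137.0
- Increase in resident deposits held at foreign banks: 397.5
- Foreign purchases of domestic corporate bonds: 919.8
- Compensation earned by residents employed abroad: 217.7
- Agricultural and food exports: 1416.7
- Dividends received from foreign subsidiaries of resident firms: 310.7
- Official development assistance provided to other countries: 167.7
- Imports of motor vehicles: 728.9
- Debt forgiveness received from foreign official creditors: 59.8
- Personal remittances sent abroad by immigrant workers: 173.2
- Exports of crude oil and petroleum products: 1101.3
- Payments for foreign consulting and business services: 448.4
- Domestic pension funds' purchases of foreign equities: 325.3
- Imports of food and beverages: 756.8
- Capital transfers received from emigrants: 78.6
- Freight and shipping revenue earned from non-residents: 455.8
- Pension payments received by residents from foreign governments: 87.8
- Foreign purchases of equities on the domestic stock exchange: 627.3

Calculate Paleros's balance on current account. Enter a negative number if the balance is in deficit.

1568.3

Goods: 1416.7 + 1101.3 - 728.9 - 756.8 = 1032.3
Services: -448.4 + 455.8 + 390.3 - 137.0 = 260.7
Primary income: 217.7 + 310.7 = 528.4
Secondary income: -173.2 + 87.8 - 167.7 = -253.1
Current account = 1032.3 + 260.7 + 528.4 + (-253.1) = 1568.3
(Excluded from the current account — financial account: increase in resident deposits held at foreign banks 397.5, foreign purchases of domestic corporate bonds 919.8, domestic pension funds' purchases of foreign equities 325.3, foreign purchases of equities on the domestic stock exchange 627.3; capital account: debt forgiveness received from foreign official creditors 59.8, capital transfers received from emigrants 78.6.)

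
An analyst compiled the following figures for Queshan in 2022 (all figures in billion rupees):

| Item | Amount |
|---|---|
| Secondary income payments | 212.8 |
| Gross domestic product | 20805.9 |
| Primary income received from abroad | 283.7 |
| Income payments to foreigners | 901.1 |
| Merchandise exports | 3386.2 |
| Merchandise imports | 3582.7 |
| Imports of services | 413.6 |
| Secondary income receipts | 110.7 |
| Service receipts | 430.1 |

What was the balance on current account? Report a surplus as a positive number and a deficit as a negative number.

-899.5

Goods balance = 3386.2 - 3582.7 = -196.5
Services balance = 430.1 - 413.6 = 16.5
Trade balance (goods + services) = -196.5 + 16.5 = -180.0
Net primary income = 283.7 - 901.1 = -617.4
Net secondary income = 110.7 - 212.8 = -102.1
Current account = -180.0 + (-617.4) + (-102.1) = -899.5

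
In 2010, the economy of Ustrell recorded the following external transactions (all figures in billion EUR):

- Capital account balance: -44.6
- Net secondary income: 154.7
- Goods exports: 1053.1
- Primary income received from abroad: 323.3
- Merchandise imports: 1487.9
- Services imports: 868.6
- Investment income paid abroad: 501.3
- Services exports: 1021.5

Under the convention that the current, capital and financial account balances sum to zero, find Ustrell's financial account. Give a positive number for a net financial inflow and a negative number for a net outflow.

349.8

Goods balance = 1053.1 - 1487.9 = -434.8
Services balance = 1021.5 - 868.6 = 152.9
Trade balance (goods + services) = -434.8 + 152.9 = -281.9
Net primary income = 323.3 - 501.3 = -178.0
Net secondary income = 154.7
Current account = -281.9 + (-178.0) + 154.7 = -305.2
Financial account = -(-305.2 + (-44.6)) = 349.8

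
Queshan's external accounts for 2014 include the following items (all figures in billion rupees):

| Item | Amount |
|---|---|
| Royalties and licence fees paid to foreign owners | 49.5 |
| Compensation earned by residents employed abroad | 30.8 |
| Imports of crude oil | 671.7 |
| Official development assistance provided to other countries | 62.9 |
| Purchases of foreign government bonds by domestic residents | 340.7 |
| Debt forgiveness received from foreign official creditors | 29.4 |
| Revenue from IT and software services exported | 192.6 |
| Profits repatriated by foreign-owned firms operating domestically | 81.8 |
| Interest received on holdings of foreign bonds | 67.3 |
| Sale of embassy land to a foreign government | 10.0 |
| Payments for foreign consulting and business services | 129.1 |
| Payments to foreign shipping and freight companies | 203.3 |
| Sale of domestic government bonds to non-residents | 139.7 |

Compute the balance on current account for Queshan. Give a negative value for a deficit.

-907.6

Goods: -671.7
Services: -203.3 - 129.1 + 192.6 - 49.5 = -189.3
Primary income: 67.3 - 81.8 + 30.8 = 16.3
Secondary income: -62.9
Current account = (-671.7) + (-189.3) + 16.3 + (-62.9) = -907.6
(Excluded from the current account — financial account: purchases of foreign government bonds by domestic residents 340.7, sale of domestic government bonds to non-residents 139.7; capital account: debt forgiveness received from foreign official creditors 29.4, sale of embassy land to a foreign government 10.0.)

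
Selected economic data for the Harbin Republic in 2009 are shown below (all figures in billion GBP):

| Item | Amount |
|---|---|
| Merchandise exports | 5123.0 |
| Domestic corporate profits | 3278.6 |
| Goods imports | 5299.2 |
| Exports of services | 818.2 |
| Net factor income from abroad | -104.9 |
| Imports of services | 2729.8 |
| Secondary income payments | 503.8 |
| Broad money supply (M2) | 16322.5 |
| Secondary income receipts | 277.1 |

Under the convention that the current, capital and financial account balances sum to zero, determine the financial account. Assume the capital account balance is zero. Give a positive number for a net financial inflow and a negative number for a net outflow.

2419.4

Goods balance = 5123.0 - 5299.2 = -176.2
Services balance = 818.2 - 2729.8 = -1911.6
Trade balance (goods + services) = -176.2 + (-1911.6) = -2087.8
Net primary income = -104.9
Net secondary income = 277.1 - 503.8 = -226.7
Current account = -2087.8 + (-104.9) + (-226.7) = -2419.4
Financial account = -(-2419.4) = 2419.4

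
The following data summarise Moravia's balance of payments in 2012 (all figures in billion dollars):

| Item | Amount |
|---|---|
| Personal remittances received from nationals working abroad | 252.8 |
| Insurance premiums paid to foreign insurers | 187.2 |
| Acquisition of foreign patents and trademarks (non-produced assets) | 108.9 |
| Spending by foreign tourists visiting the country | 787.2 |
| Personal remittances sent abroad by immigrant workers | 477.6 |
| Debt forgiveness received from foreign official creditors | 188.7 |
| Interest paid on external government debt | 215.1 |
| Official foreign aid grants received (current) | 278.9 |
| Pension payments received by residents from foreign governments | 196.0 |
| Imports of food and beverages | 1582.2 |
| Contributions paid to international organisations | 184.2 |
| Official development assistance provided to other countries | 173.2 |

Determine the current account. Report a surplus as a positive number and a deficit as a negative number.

Goods: -1582.2
Services: 787.2 - 187.2 = 600.0
Primary income: -215.1
Secondary income: 278.9 + 196.0 - 477.6 + 252.8 - 173.2 - 184.2 = -107.3
Current account = (-1582.2) + 600.0 + (-215.1) + (-107.3) = -1304.6
(Excluded from the current account — capital account: acquisition of foreign patents and trademarks (non-produced assets) 108.9, debt forgiveness received from foreign official creditors 188.7.)

-1304.6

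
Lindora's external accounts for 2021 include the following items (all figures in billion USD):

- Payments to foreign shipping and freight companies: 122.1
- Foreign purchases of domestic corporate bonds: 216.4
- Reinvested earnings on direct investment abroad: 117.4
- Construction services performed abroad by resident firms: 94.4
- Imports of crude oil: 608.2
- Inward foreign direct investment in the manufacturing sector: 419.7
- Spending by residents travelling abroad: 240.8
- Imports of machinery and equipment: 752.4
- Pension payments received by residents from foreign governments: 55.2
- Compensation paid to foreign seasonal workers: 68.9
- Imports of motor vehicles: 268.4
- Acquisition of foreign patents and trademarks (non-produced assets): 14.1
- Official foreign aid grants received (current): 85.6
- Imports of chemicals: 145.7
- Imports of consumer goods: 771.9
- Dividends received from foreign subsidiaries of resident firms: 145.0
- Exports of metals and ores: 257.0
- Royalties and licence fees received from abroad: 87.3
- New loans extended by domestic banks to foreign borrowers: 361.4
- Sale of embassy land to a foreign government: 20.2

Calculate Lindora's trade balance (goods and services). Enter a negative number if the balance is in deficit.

-2470.8

Goods: -752.4 - 608.2 + 257.0 - 771.9 - 268.4 - 145.7 = -2289.6
Services: -240.8 + 87.3 + 94.4 - 122.1 = -181.2
Trade balance = -2289.6 + (-181.2) = -2470.8
(Excluded from the trade balance — financial account: foreign purchases of domestic corporate bonds 216.4, inward foreign direct investment in the manufacturing sector 419.7, new loans extended by domestic banks to foreign borrowers 361.4; primary income: reinvested earnings on direct investment abroad 117.4, compensation paid to foreign seasonal workers 68.9, dividends received from foreign subsidiaries of resident firms 145.0; secondary income: pension payments received by residents from foreign governments 55.2, official foreign aid grants received (current) 85.6; capital account: acquisition of foreign patents and trademarks (non-produced assets) 14.1, sale of embassy land to a foreign government 20.2.)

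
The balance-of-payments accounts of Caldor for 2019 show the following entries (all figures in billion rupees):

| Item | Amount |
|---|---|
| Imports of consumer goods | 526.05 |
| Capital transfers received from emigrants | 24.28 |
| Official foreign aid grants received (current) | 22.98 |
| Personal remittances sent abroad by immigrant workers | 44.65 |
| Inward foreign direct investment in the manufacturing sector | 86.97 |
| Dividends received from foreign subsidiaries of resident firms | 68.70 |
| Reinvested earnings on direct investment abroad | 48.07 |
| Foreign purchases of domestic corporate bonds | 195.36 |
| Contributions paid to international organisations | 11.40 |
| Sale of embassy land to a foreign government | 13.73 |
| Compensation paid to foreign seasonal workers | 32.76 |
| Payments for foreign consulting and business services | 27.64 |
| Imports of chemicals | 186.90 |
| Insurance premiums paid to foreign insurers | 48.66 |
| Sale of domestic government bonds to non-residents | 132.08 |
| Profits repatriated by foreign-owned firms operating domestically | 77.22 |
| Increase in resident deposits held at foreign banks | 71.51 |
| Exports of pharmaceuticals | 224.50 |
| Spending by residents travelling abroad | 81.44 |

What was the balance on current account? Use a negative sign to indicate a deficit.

Goods: -186.90 - 526.05 + 224.50 = -488.45
Services: -27.64 - 48.66 - 81.44 = -157.74
Primary income: -32.76 + 68.70 + 48.07 - 77.22 = 6.79
Secondary income: -44.65 - 11.40 + 22.98 = -33.07
Current account = (-488.45) + (-157.74) + 6.79 + (-33.07) = -672.47
(Excluded from the current account — capital account: capital transfers received from emigrants 24.28, sale of embassy land to a foreign government 13.73; financial account: inward foreign direct investment in the manufacturing sector 86.97, foreign purchases of domestic corporate bonds 195.36, sale of domestic government bonds to non-residents 132.08, increase in resident deposits held at foreign banks 71.51.)

-672.47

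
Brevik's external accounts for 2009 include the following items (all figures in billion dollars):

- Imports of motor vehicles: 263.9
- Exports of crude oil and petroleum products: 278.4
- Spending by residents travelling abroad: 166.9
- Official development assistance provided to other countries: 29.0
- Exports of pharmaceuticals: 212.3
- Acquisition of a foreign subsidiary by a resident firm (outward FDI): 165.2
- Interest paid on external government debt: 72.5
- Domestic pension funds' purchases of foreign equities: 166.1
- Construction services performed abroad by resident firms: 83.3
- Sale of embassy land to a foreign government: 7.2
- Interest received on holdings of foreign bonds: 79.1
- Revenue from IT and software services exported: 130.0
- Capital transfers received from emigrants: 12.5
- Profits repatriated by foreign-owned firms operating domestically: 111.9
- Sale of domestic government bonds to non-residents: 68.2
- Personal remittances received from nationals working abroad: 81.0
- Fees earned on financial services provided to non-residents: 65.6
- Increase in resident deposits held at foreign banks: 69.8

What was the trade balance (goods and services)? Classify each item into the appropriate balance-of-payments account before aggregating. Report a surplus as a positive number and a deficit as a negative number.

338.8

Goods: 278.4 + 212.3 - 263.9 = 226.8
Services: 130.0 - 166.9 + 65.6 + 83.3 = 112.0
Trade balance = 226.8 + 112.0 = 338.8
(Excluded from the trade balance — secondary income: official development assistance provided to other countries 29.0, personal remittances received from nationals working abroad 81.0; financial account: acquisition of a foreign subsidiary by a resident firm (outward FDI) 165.2, domestic pension funds' purchases of foreign equities 166.1, sale of domestic government bonds to non-residents 68.2, increase in resident deposits held at foreign banks 69.8; primary income: interest paid on external government debt 72.5, interest received on holdings of foreign bonds 79.1, profits repatriated by foreign-owned firms operating domestically 111.9; capital account: sale of embassy land to a foreign government 7.2, capital transfers received from emigrants 12.5.)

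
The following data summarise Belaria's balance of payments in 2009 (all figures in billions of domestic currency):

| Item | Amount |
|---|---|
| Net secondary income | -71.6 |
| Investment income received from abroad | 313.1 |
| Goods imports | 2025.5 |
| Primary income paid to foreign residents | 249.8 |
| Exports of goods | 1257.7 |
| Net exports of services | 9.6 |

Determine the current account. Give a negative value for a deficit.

-766.5

Goods balance = 1257.7 - 2025.5 = -767.8
Services balance = 9.6
Trade balance (goods + services) = -767.8 + 9.6 = -758.2
Net primary income = 313.1 - 249.8 = 63.3
Net secondary income = -71.6
Current account = -758.2 + 63.3 + (-71.6) = -766.5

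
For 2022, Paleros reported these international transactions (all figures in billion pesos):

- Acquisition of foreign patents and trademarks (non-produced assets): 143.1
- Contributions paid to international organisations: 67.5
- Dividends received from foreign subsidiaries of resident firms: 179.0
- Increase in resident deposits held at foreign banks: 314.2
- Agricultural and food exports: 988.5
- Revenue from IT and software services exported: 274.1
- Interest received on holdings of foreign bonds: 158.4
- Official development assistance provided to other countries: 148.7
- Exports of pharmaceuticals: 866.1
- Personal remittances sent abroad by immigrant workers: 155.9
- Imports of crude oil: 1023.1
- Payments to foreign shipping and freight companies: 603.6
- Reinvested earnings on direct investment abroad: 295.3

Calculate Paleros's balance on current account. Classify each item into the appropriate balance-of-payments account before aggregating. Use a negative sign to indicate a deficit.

762.6

Goods: 988.5 + 866.1 - 1023.1 = 831.5
Services: -603.6 + 274.1 = -329.5
Primary income: 179.0 + 295.3 + 158.4 = 632.7
Secondary income: -148.7 - 67.5 - 155.9 = -372.1
Current account = 831.5 + (-329.5) + 632.7 + (-372.1) = 762.6
(Excluded from the current account — capital account: acquisition of foreign patents and trademarks (non-produced assets) 143.1; financial account: increase in resident deposits held at foreign banks 314.2.)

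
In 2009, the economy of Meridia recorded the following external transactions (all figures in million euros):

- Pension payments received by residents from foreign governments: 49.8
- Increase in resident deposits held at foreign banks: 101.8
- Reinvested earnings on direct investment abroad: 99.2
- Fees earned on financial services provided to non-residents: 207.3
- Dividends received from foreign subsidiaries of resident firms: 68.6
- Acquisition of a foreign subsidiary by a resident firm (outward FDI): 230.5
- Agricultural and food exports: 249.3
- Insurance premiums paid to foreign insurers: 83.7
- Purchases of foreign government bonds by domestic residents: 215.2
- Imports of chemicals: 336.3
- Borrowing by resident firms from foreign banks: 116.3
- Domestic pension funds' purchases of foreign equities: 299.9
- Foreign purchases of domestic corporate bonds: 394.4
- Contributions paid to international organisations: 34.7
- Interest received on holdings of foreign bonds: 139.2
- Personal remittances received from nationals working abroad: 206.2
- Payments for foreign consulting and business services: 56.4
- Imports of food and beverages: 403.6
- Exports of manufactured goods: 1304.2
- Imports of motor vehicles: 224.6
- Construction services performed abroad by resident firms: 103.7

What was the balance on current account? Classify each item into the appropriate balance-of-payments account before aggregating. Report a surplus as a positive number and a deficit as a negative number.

1288.2

Goods: -403.6 + 249.3 - 224.6 - 336.3 + 1304.2 = 589.0
Services: -83.7 + 207.3 + 103.7 - 56.4 = 170.9
Primary income: 99.2 + 68.6 + 139.2 = 307.0
Secondary income: -34.7 + 49.8 + 206.2 = 221.3
Current account = 589.0 + 170.9 + 307.0 + 221.3 = 1288.2
(Excluded from the current account — financial account: increase in resident deposits held at foreign banks 101.8, acquisition of a foreign subsidiary by a resident firm (outward FDI) 230.5, purchases of foreign government bonds by domestic residents 215.2, borrowing by resident firms from foreign banks 116.3, domestic pension funds' purchases of foreign equities 299.9, foreign purchases of domestic corporate bonds 394.4.)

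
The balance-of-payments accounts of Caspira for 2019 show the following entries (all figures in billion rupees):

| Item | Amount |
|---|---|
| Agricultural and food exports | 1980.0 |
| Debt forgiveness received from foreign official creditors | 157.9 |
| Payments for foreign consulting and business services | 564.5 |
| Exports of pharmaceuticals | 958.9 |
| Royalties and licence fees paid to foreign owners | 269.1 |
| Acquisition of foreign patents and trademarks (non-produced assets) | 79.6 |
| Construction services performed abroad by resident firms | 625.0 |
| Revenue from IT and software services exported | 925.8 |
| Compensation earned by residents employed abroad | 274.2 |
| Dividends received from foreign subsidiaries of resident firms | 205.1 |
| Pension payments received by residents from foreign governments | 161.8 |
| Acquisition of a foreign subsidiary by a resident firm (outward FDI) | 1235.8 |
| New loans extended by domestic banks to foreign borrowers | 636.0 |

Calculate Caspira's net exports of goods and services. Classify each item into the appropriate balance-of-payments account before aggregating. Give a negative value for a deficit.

3656.1

Goods: 958.9 + 1980.0 = 2938.9
Services: 625.0 - 269.1 + 925.8 - 564.5 = 717.2
Trade balance = 2938.9 + 717.2 = 3656.1
(Excluded from the trade balance — capital account: debt forgiveness received from foreign official creditors 157.9, acquisition of foreign patents and trademarks (non-produced assets) 79.6; primary income: compensation earned by residents employed abroad 274.2, dividends received from foreign subsidiaries of resident firms 205.1; secondary income: pension payments received by residents from foreign governments 161.8; financial account: acquisition of a foreign subsidiary by a resident firm (outward FDI) 1235.8, new loans extended by domestic banks to foreign borrowers 636.0.)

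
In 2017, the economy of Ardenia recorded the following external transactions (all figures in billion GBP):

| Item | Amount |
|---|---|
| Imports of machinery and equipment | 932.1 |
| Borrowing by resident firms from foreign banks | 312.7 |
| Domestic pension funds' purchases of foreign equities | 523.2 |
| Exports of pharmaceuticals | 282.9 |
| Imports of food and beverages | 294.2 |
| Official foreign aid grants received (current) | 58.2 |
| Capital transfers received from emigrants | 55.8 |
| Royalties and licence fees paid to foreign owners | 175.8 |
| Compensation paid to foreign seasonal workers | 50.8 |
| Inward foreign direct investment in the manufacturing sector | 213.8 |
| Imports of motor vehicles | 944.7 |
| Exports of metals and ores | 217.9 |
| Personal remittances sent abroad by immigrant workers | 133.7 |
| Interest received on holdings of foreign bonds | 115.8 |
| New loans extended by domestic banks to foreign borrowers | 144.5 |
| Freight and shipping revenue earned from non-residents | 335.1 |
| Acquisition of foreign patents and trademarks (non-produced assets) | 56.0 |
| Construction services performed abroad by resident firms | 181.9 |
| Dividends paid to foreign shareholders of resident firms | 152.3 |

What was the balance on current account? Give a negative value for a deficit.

Goods: -944.7 + 282.9 - 932.1 + 217.9 - 294.2 = -1670.2
Services: -175.8 + 181.9 + 335.1 = 341.2
Primary income: -50.8 + 115.8 - 152.3 = -87.3
Secondary income: 58.2 - 133.7 = -75.5
Current account = (-1670.2) + 341.2 + (-87.3) + (-75.5) = -1491.8
(Excluded from the current account — financial account: borrowing by resident firms from foreign banks 312.7, domestic pension funds' purchases of foreign equities 523.2, inward foreign direct investment in the manufacturing sector 213.8, new loans extended by domestic banks to foreign borrowers 144.5; capital account: capital transfers received from emigrants 55.8, acquisition of foreign patents and trademarks (non-produced assets) 56.0.)

-1491.8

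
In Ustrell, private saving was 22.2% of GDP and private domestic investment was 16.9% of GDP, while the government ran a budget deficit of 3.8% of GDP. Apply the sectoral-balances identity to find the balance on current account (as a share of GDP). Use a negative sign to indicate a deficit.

By the sectoral-balances identity, CA = (S_private - I) + (T - G).
Private balance = 22.2 - 16.9 = 5.3
Government balance (T - G) = -3.8
CA = 5.3 + (-3.8) = 1.5

1.5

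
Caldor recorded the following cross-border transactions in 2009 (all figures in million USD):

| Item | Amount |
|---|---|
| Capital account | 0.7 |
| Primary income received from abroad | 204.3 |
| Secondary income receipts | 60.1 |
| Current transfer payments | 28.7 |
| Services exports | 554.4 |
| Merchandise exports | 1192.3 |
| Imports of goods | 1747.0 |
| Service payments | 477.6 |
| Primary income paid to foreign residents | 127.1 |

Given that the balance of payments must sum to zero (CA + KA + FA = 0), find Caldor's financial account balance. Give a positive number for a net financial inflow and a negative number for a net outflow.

368.6

Goods balance = 1192.3 - 1747.0 = -554.7
Services balance = 554.4 - 477.6 = 76.8
Trade balance (goods + services) = -554.7 + 76.8 = -477.9
Net primary income = 204.3 - 127.1 = 77.2
Net secondary income = 60.1 - 28.7 = 31.4
Current account = -477.9 + 77.2 + 31.4 = -369.3
Financial account = -(-369.3 + 0.7) = 368.6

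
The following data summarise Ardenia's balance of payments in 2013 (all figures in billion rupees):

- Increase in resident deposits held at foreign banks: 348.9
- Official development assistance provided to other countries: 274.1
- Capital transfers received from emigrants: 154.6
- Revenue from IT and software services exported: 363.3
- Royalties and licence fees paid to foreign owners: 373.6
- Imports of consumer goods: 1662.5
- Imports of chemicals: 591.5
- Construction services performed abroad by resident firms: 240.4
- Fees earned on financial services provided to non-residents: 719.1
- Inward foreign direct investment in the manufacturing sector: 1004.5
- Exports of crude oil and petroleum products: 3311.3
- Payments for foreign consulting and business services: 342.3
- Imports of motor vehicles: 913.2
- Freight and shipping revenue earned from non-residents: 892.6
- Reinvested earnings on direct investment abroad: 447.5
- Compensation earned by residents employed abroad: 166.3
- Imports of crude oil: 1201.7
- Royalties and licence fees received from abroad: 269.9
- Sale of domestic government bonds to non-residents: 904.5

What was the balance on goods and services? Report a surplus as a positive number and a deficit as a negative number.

711.8

Goods: -1201.7 - 913.2 + 3311.3 - 591.5 - 1662.5 = -1057.6
Services: -373.6 + 363.3 + 240.4 + 269.9 - 342.3 + 719.1 + 892.6 = 1769.4
Trade balance = -1057.6 + 1769.4 = 711.8
(Excluded from the trade balance — financial account: increase in resident deposits held at foreign banks 348.9, inward foreign direct investment in the manufacturing sector 1004.5, sale of domestic government bonds to non-residents 904.5; secondary income: official development assistance provided to other countries 274.1; capital account: capital transfers received from emigrants 154.6; primary income: reinvested earnings on direct investment abroad 447.5, compensation earned by residents employed abroad 166.3.)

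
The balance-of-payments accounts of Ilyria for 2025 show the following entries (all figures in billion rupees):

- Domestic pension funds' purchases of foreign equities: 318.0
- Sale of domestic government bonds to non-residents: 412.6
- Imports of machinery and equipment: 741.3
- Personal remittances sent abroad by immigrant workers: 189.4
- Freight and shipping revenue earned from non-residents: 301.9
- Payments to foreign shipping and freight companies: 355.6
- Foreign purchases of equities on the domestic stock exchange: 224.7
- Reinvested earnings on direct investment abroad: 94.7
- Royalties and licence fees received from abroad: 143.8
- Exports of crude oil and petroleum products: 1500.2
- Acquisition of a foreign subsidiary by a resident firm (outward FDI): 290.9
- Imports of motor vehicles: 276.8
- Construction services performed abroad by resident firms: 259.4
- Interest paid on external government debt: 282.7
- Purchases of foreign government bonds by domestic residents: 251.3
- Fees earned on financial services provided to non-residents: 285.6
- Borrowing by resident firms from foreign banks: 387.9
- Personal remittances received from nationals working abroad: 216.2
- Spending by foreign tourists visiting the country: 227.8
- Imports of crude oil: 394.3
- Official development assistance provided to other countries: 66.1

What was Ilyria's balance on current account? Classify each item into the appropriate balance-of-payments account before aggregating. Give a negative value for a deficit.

723.4

Goods: 1500.2 - 741.3 - 394.3 - 276.8 = 87.8
Services: 143.8 + 285.6 - 355.6 + 301.9 + 227.8 + 259.4 = 862.9
Primary income: -282.7 + 94.7 = -188.0
Secondary income: 216.2 - 189.4 - 66.1 = -39.3
Current account = 87.8 + 862.9 + (-188.0) + (-39.3) = 723.4
(Excluded from the current account — financial account: domestic pension funds' purchases of foreign equities 318.0, sale of domestic government bonds to non-residents 412.6, foreign purchases of equities on the domestic stock exchange 224.7, acquisition of a foreign subsidiary by a resident firm (outward FDI) 290.9, purchases of foreign government bonds by domestic residents 251.3, borrowing by resident firms from foreign banks 387.9.)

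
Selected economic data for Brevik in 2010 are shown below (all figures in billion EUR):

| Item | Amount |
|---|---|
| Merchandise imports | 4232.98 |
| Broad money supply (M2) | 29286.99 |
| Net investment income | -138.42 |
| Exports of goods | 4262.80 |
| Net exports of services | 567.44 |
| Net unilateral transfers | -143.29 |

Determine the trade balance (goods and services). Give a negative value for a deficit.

597.26

Goods balance = 4262.80 - 4232.98 = 29.82
Services balance = 567.44
Trade balance (goods + services) = 29.82 + 567.44 = 597.26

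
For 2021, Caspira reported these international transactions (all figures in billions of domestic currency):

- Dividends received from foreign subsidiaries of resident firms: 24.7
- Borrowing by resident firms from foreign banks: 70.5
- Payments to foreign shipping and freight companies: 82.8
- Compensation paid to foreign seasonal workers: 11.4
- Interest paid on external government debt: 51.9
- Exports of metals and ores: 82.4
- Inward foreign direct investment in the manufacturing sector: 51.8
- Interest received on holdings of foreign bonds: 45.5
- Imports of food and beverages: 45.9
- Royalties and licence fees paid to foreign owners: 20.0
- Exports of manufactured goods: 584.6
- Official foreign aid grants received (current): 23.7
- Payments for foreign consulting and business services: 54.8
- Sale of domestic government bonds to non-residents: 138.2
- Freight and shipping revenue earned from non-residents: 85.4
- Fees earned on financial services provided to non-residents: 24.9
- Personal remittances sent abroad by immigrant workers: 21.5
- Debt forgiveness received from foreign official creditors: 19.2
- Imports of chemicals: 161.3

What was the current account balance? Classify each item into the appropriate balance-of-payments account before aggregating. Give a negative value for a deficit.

Goods: -45.9 + 584.6 + 82.4 - 161.3 = 459.8
Services: -54.8 + 24.9 - 82.8 + 85.4 - 20.0 = -47.3
Primary income: -51.9 + 45.5 - 11.4 + 24.7 = 6.9
Secondary income: 23.7 - 21.5 = 2.2
Current account = 459.8 + (-47.3) + 6.9 + 2.2 = 421.6
(Excluded from the current account — financial account: borrowing by resident firms from foreign banks 70.5, inward foreign direct investment in the manufacturing sector 51.8, sale of domestic government bonds to non-residents 138.2; capital account: debt forgiveness received from foreign official creditors 19.2.)

421.6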